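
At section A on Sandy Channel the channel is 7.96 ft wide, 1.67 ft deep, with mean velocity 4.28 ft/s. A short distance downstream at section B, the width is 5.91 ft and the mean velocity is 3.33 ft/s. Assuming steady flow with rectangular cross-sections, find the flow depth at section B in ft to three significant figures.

Q = A₁V₁ = (7.96×1.67) × 4.28 = 56.89 ft³/s
d₂ = Q/(b₂ V₂) = 56.89/(5.91×3.33) = 2.891 ft

2.89 ft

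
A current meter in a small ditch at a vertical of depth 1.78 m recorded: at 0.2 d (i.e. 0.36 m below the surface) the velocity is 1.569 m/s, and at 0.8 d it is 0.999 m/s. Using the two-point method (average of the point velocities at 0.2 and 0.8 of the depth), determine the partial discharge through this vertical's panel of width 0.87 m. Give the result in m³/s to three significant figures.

1.99 m³/s

v̄ = (1.569 + 0.999) / 2 = 1.284 m/s
q = v̄ × d × w = 1.284 × 1.78 × 0.87 = 1.988 m³/s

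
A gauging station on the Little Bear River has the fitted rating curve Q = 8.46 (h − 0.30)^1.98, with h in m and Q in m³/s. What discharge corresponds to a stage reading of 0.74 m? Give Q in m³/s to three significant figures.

Q = 8.46 × (0.74 − 0.30)^1.98 = 8.46 × 0.44^1.98 = 1.665 m³/s

1.66 m³/s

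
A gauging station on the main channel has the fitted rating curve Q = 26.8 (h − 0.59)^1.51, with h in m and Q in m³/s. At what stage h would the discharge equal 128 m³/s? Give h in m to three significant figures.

h − h₀ = (Q/C)^(1/b) = (128/26.8)^(1/1.51) = 2.817 m
h = 0.59 + 2.817 = 3.407 m

3.41 m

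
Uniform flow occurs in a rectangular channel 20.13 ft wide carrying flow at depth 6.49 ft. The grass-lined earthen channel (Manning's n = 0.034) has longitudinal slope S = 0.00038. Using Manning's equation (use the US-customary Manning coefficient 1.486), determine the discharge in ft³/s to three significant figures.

278 ft³/s

A = b·y = 20.13 × 6.49 = 130.6 ft²
P = b + 2y = 20.13 + 2×6.49 = 33.11 ft
R = A/P = 130.6/33.11 = 3.946 ft
Q = (1.486/n)·A·R^(2/3)·S^(1/2) = (1.486/0.034) × 130.6 × 3.946^(2/3) × 0.00038^(1/2) = 277.9 ft³/s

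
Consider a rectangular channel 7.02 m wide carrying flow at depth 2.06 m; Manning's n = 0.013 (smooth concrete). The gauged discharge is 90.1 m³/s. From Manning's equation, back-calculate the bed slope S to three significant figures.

A = b·y = 7.02 × 2.06 = 14.46 m²
P = b + 2y = 7.02 + 2×2.06 = 11.14 m
R = A/P = 14.46/11.14 = 1.298 m
S = (Q·n / (1·A·R^(2/3)))² = (90.1×0.013 / (1×14.46×1.190))² = 0.004633

0.00463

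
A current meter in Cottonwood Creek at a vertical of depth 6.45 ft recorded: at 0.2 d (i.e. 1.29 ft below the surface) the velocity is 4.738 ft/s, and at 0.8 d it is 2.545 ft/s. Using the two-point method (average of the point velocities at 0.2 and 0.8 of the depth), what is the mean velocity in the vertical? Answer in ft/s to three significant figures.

v̄ = (4.738 + 2.545) / 2 = 3.642 ft/s

3.64 ft/s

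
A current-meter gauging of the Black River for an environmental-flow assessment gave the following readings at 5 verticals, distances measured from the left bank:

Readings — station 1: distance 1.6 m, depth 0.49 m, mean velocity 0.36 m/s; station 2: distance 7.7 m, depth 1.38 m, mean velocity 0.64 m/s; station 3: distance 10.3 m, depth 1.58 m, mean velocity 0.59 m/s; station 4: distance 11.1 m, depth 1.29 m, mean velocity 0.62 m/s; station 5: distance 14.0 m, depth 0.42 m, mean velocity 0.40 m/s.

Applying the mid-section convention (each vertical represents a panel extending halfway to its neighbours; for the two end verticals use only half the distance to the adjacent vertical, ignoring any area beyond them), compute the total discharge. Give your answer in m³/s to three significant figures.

7.69 m³/s

w_1 = (7.7 − 1.6)/2 = 3.05 m; q_1 = 0.36 × 0.49 × 3.05 = 0.5380 m³/s
w_2 = (10.3 − 1.6)/2 = 4.35 m; q_2 = 0.64 × 1.38 × 4.35 = 3.842 m³/s
w_3 = (11.1 − 7.7)/2 = 1.7 m; q_3 = 0.59 × 1.58 × 1.7 = 1.585 m³/s
w_4 = (14.0 − 10.3)/2 = 1.85 m; q_4 = 0.62 × 1.29 × 1.85 = 1.480 m³/s
w_5 = (14.0 − 11.1)/2 = 1.45 m; q_5 = 0.40 × 0.42 × 1.45 = 0.2436 m³/s
Q = Σ qᵢ = 7.688 m³/s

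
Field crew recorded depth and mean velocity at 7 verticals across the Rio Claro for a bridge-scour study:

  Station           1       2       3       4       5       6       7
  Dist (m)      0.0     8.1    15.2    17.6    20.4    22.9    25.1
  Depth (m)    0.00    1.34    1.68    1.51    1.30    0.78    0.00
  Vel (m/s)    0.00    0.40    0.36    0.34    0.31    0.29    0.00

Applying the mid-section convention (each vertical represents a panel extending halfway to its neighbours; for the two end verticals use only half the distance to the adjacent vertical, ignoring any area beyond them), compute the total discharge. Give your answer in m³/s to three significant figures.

9.88 m³/s

w_2 = (15.2 − 0.0)/2 = 7.6 m; q_2 = 0.40 × 1.34 × 7.6 = 4.074 m³/s
w_3 = (17.6 − 8.1)/2 = 4.75 m; q_3 = 0.36 × 1.68 × 4.75 = 2.873 m³/s
w_4 = (20.4 − 15.2)/2 = 2.6 m; q_4 = 0.34 × 1.51 × 2.6 = 1.335 m³/s
w_5 = (22.9 − 17.6)/2 = 2.65 m; q_5 = 0.31 × 1.30 × 2.65 = 1.068 m³/s
w_6 = (25.1 − 20.4)/2 = 2.35 m; q_6 = 0.29 × 0.78 × 2.35 = 0.5316 m³/s
Stations 1, 7 contribute zero (depth or velocity is 0).
Q = Σ qᵢ = 9.881 m³/s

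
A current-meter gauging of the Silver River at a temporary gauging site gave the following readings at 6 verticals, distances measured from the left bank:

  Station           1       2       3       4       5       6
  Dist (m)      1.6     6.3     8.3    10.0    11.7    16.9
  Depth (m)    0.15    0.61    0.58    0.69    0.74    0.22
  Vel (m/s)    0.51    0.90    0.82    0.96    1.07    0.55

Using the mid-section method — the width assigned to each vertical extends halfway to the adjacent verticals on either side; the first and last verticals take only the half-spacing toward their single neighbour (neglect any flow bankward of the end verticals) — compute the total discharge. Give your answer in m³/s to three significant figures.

7.07 m³/s

w_1 = (6.3 − 1.6)/2 = 2.35 m; q_1 = 0.51 × 0.15 × 2.35 = 0.1798 m³/s
w_2 = (8.3 − 1.6)/2 = 3.35 m; q_2 = 0.90 × 0.61 × 3.35 = 1.839 m³/s
w_3 = (10.0 − 6.3)/2 = 1.85 m; q_3 = 0.82 × 0.58 × 1.85 = 0.8799 m³/s
w_4 = (11.7 − 8.3)/2 = 1.7 m; q_4 = 0.96 × 0.69 × 1.7 = 1.126 m³/s
w_5 = (16.9 − 10.0)/2 = 3.45 m; q_5 = 1.07 × 0.74 × 3.45 = 2.732 m³/s
w_6 = (16.9 − 11.7)/2 = 2.6 m; q_6 = 0.55 × 0.22 × 2.6 = 0.3146 m³/s
Q = Σ qᵢ = 7.071 m³/s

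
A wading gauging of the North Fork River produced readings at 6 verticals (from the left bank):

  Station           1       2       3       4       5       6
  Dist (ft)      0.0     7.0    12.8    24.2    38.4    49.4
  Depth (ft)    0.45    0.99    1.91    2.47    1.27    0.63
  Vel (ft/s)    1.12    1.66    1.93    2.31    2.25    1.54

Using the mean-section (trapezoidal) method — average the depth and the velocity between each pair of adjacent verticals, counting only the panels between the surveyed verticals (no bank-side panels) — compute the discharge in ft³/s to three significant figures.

155 ft³/s

Panel 1-2: Δb = 7 ft, d̄ = (0.45+0.99)/2 = 0.72, v̄ = (1.12+1.66)/2 = 1.39 → q = 7×0.72×1.39 = 7.006 ft³/s
Panel 2-3: Δb = 5.8 ft, d̄ = (0.99+1.91)/2 = 1.45, v̄ = (1.66+1.93)/2 = 1.795 → q = 5.8×1.45×1.795 = 15.10 ft³/s
Panel 3-4: Δb = 11.4 ft, d̄ = (1.91+2.47)/2 = 2.19, v̄ = (1.93+2.31)/2 = 2.12 → q = 11.4×2.19×2.12 = 52.93 ft³/s
Panel 4-5: Δb = 14.2 ft, d̄ = (2.47+1.27)/2 = 1.87, v̄ = (2.31+2.25)/2 = 2.28 → q = 14.2×1.87×2.28 = 60.54 ft³/s
Panel 5-6: Δb = 11 ft, d̄ = (1.27+0.63)/2 = 0.95, v̄ = (2.25+1.54)/2 = 1.895 → q = 11×0.95×1.895 = 19.80 ft³/s
Q = Σ q = 155.4 ft³/s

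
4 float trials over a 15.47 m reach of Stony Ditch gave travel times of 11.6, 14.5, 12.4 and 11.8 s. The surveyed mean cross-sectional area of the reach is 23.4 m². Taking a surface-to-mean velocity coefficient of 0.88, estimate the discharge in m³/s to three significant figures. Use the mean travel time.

t̄ = (11.6 + 14.5 + 12.4 + 11.8) / 4 = 12.575 s
v_surface = L / t̄ = 15.47 / 12.575 = 1.230 m/s
v_mean = 0.88 × 1.230 = 1.083 m/s
Q = A × v_mean = 23.4 × 1.083 = 25.33 m³/s

25.3 m³/s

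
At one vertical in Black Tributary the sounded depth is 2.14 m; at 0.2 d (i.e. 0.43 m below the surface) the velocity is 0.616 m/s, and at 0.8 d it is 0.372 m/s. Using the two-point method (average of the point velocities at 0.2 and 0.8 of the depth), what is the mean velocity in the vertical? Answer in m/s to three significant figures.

v̄ = (0.616 + 0.372) / 2 = 0.4940 m/s

0.494 m/s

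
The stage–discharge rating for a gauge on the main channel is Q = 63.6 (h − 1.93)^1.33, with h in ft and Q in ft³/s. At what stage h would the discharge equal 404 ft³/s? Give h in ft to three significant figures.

5.95 ft

h − h₀ = (Q/C)^(1/b) = (404/63.6)^(1/1.33) = 4.015 ft
h = 1.93 + 4.015 = 5.945 ft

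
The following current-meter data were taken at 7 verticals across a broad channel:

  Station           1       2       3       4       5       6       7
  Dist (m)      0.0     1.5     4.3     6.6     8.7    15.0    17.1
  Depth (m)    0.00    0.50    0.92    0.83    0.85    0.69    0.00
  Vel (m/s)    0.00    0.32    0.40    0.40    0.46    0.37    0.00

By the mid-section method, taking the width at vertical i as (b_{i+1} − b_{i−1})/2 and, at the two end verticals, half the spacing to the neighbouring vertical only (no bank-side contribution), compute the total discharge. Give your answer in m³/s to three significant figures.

w_2 = (4.3 − 0.0)/2 = 2.15 m; q_2 = 0.32 × 0.50 × 2.15 = 0.3440 m³/s
w_3 = (6.6 − 1.5)/2 = 2.55 m; q_3 = 0.40 × 0.92 × 2.55 = 0.9384 m³/s
w_4 = (8.7 − 4.3)/2 = 2.2 m; q_4 = 0.40 × 0.83 × 2.2 = 0.7304 m³/s
w_5 = (15.0 − 6.6)/2 = 4.2 m; q_5 = 0.46 × 0.85 × 4.2 = 1.642 m³/s
w_6 = (17.1 − 8.7)/2 = 4.2 m; q_6 = 0.37 × 0.69 × 4.2 = 1.072 m³/s
Stations 1, 7 contribute zero (depth or velocity is 0).
Q = Σ qᵢ = 4.727 m³/s

4.73 m³/s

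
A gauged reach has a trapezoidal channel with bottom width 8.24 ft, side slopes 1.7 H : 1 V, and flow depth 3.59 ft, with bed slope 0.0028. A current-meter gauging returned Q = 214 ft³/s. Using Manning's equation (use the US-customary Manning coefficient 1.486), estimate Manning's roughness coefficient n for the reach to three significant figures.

A = (b + z·y)·y = (8.24 + 1.7×3.59)×3.59 = 51.49 ft²
P = b + 2y√(1+z²) = 8.24 + 2×3.59×√(1+1.7²) = 22.40 ft
R = A/P = 51.49/22.40 = 2.299 ft
n = (1.486/Q)·A·R^(2/3)·S^(1/2) = (1.486/214) × 51.49 × 1.742 × 0.05292 = 0.03295

0.0330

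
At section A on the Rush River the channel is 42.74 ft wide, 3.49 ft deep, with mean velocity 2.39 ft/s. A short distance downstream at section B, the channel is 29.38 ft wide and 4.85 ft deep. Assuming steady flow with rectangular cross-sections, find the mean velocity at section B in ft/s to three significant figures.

Q = A₁V₁ = (42.74×3.49) × 2.39 = 356.5 ft³/s
A₂ = 29.38 × 4.85 = 142.5 ft²
V₂ = Q/A₂ = 356.5/142.5 = 2.502 ft/s

2.50 ft/s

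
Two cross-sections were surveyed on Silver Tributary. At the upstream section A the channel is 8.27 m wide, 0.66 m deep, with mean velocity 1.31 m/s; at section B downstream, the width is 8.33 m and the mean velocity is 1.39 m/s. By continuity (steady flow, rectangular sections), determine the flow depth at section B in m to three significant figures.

Q = A₁V₁ = (8.27×0.66) × 1.31 = 7.150 m³/s
d₂ = Q/(b₂ V₂) = 7.150/(8.33×1.39) = 0.6175 m

0.618 m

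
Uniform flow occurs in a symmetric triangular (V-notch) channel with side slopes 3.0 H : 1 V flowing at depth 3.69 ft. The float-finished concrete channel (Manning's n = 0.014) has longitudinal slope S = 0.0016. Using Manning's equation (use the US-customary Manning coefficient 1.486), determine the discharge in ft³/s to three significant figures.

252 ft³/s

A = z·y² = 3.0×3.69² = 40.85 ft²
P = 2y√(1+z²) = 2×3.69×√(1+3.0²) = 23.34 ft
R = A/P = 40.85/23.34 = 1.750 ft
Q = (1.486/n)·A·R^(2/3)·S^(1/2) = (1.486/0.014) × 40.85 × 1.750^(2/3) × 0.0016^(1/2) = 251.9 ft³/s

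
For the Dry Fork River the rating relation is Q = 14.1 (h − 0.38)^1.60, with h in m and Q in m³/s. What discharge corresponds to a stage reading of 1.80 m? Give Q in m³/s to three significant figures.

24.7 m³/s

Q = 14.1 × (1.80 − 0.38)^1.60 = 14.1 × 1.42^1.60 = 24.71 m³/s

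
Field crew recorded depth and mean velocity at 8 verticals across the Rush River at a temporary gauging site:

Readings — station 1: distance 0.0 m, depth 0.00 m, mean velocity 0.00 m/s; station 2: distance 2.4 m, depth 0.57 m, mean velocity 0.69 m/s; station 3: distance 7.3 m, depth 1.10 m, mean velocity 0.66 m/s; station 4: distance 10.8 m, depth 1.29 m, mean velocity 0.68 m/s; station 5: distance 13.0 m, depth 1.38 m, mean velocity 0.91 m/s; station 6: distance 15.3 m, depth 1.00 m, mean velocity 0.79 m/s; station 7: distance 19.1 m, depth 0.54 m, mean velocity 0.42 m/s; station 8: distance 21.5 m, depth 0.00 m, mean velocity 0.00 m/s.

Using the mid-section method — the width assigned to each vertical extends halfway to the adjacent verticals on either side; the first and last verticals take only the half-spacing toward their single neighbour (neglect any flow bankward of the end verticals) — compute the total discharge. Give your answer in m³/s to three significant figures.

12.9 m³/s

w_2 = (7.3 − 0.0)/2 = 3.65 m; q_2 = 0.69 × 0.57 × 3.65 = 1.436 m³/s
w_3 = (10.8 − 2.4)/2 = 4.2 m; q_3 = 0.66 × 1.10 × 4.2 = 3.049 m³/s
w_4 = (13.0 − 7.3)/2 = 2.85 m; q_4 = 0.68 × 1.29 × 2.85 = 2.500 m³/s
w_5 = (15.3 − 10.8)/2 = 2.25 m; q_5 = 0.91 × 1.38 × 2.25 = 2.826 m³/s
w_6 = (19.1 − 13.0)/2 = 3.05 m; q_6 = 0.79 × 1.00 × 3.05 = 2.410 m³/s
w_7 = (21.5 − 15.3)/2 = 3.1 m; q_7 = 0.42 × 0.54 × 3.1 = 0.7031 m³/s
Stations 1, 8 contribute zero (depth or velocity is 0).
Q = Σ qᵢ = 12.92 m³/s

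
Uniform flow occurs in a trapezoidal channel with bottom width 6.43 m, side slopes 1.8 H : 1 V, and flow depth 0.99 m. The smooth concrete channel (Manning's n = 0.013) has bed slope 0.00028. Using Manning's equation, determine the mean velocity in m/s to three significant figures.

1.08 m/s

A = (b + z·y)·y = (6.43 + 1.8×0.99)×0.99 = 8.130 m²
P = b + 2y√(1+z²) = 6.43 + 2×0.99×√(1+1.8²) = 10.51 m
R = A/P = 8.130/10.51 = 0.7738 m
Q = (1/n)·A·R^(2/3)·S^(1/2) = (1/0.013) × 8.130 × 0.7738^(2/3) × 0.00028^(1/2) = 8.820 m³/s
V = Q/A = 8.820/8.130 = 1.085 m/s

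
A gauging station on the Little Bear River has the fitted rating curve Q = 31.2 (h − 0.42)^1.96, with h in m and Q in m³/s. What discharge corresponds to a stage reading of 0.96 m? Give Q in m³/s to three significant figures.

9.32 m³/s

Q = 31.2 × (0.96 − 0.42)^1.96 = 31.2 × 0.54^1.96 = 9.325 m³/s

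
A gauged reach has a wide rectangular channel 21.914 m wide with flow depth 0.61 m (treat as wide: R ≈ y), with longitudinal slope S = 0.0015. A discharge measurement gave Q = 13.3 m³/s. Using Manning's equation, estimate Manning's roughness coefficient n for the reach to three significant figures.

A = b·y = 21.914 × 0.61 = 13.37 m²
Wide channel: R ≈ y = 0.61 m
n = (1/Q)·A·R^(2/3)·S^(1/2) = (1/13.3) × 13.37 × 0.7193 × 0.03873 = 0.02800

0.0280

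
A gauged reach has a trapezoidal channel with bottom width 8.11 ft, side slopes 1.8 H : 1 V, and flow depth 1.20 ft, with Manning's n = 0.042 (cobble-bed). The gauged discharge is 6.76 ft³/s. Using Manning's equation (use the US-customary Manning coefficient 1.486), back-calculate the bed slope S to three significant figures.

0.000259

A = (b + z·y)·y = (8.11 + 1.8×1.20)×1.20 = 12.32 ft²
P = b + 2y√(1+z²) = 8.11 + 2×1.20×√(1+1.8²) = 13.05 ft
R = A/P = 12.32/13.05 = 0.9442 ft
S = (Q·n / (1.486·A·R^(2/3)))² = (6.76×0.042 / (1.486×12.32×0.9625))² = 0.0002595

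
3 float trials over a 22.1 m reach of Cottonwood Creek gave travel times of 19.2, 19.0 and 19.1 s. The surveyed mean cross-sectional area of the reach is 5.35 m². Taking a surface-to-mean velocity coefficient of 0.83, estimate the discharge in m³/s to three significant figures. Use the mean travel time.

t̄ = (19.2 + 19.0 + 19.1) / 3 = 19.1 s
v_surface = L / t̄ = 22.1 / 19.1 = 1.157 m/s
v_mean = 0.83 × 1.157 = 0.9604 m/s
Q = A × v_mean = 5.35 × 0.9604 = 5.138 m³/s

5.14 m³/s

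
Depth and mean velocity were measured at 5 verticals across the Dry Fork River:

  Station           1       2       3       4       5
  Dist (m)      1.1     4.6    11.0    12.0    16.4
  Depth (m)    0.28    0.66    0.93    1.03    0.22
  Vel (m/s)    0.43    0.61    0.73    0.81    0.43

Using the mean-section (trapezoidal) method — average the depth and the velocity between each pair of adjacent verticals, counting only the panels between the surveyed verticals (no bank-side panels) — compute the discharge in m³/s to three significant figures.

Panel 1-2: Δb = 3.5 m, d̄ = (0.28+0.66)/2 = 0.47, v̄ = (0.43+0.61)/2 = 0.52 → q = 3.5×0.47×0.52 = 0.8554 m³/s
Panel 2-3: Δb = 6.4 m, d̄ = (0.66+0.93)/2 = 0.795, v̄ = (0.61+0.73)/2 = 0.67 → q = 6.4×0.795×0.67 = 3.409 m³/s
Panel 3-4: Δb = 1 m, d̄ = (0.93+1.03)/2 = 0.98, v̄ = (0.73+0.81)/2 = 0.77 → q = 1×0.98×0.77 = 0.7546 m³/s
Panel 4-5: Δb = 4.4 m, d̄ = (1.03+0.22)/2 = 0.625, v̄ = (0.81+0.43)/2 = 0.62 → q = 4.4×0.625×0.62 = 1.705 m³/s
Q = Σ q = 6.724 m³/s

6.72 m³/s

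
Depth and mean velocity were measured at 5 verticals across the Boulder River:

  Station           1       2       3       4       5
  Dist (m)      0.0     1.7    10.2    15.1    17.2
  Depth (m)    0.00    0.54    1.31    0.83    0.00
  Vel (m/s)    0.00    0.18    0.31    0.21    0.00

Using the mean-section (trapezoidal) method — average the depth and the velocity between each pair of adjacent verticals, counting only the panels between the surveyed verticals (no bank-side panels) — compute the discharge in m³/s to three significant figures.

3.42 m³/s

Panel 1-2: Δb = 1.7 m, d̄ = (0.00+0.54)/2 = 0.27, v̄ = (0.00+0.18)/2 = 0.09 → q = 1.7×0.27×0.09 = 0.04131 m³/s
Panel 2-3: Δb = 8.5 m, d̄ = (0.54+1.31)/2 = 0.925, v̄ = (0.18+0.31)/2 = 0.245 → q = 8.5×0.925×0.245 = 1.926 m³/s
Panel 3-4: Δb = 4.9 m, d̄ = (1.31+0.83)/2 = 1.07, v̄ = (0.31+0.21)/2 = 0.26 → q = 4.9×1.07×0.26 = 1.363 m³/s
Panel 4-5: Δb = 2.1 m, d̄ = (0.83+0.00)/2 = 0.415, v̄ = (0.21+0.00)/2 = 0.105 → q = 2.1×0.415×0.105 = 0.09151 m³/s
Q = Σ q = 3.422 m³/s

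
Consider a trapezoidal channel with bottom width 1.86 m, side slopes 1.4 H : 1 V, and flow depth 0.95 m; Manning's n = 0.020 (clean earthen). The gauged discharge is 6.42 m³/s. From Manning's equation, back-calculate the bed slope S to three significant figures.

A = (b + z·y)·y = (1.86 + 1.4×0.95)×0.95 = 3.031 m²
P = b + 2y√(1+z²) = 1.86 + 2×0.95×√(1+1.4²) = 5.129 m
R = A/P = 3.031/5.129 = 0.5909 m
S = (Q·n / (1·A·R^(2/3)))² = (6.42×0.020 / (1×3.031×0.7041))² = 0.003621

0.00362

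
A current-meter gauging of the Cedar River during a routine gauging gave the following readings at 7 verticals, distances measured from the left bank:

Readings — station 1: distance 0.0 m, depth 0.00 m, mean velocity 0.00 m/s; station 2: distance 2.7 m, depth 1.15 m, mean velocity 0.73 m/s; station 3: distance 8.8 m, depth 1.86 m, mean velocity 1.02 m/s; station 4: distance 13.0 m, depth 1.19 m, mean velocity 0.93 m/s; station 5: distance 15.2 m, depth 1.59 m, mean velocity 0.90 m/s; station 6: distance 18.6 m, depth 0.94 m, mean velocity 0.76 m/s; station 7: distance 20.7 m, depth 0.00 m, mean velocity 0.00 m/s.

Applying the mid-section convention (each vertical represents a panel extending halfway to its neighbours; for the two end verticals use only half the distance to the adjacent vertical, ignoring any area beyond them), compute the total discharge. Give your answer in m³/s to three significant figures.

w_2 = (8.8 − 0.0)/2 = 4.4 m; q_2 = 0.73 × 1.15 × 4.4 = 3.694 m³/s
w_3 = (13.0 − 2.7)/2 = 5.15 m; q_3 = 1.02 × 1.86 × 5.15 = 9.771 m³/s
w_4 = (15.2 − 8.8)/2 = 3.2 m; q_4 = 0.93 × 1.19 × 3.2 = 3.541 m³/s
w_5 = (18.6 − 13.0)/2 = 2.8 m; q_5 = 0.90 × 1.59 × 2.8 = 4.007 m³/s
w_6 = (20.7 − 15.2)/2 = 2.75 m; q_6 = 0.76 × 0.94 × 2.75 = 1.965 m³/s
Stations 1, 7 contribute zero (depth or velocity is 0).
Q = Σ qᵢ = 22.98 m³/s

23.0 m³/s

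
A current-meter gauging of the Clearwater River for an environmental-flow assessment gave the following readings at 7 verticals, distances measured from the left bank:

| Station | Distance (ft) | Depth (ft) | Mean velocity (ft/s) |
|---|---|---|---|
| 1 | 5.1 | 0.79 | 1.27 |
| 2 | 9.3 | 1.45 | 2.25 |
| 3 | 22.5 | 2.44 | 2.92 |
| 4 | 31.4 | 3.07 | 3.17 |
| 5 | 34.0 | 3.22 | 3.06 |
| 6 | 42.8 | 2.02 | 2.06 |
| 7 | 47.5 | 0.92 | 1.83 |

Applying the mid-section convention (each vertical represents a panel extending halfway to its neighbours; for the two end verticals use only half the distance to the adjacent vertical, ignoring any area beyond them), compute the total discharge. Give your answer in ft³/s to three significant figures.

w_1 = (9.3 − 5.1)/2 = 2.1 ft; q_1 = 1.27 × 0.79 × 2.1 = 2.107 ft³/s
w_2 = (22.5 − 5.1)/2 = 8.7 ft; q_2 = 2.25 × 1.45 × 8.7 = 28.38 ft³/s
w_3 = (31.4 − 9.3)/2 = 11.05 ft; q_3 = 2.92 × 2.44 × 11.05 = 78.73 ft³/s
w_4 = (34.0 − 22.5)/2 = 5.75 ft; q_4 = 3.17 × 3.07 × 5.75 = 55.96 ft³/s
w_5 = (42.8 − 31.4)/2 = 5.7 ft; q_5 = 3.06 × 3.22 × 5.7 = 56.16 ft³/s
w_6 = (47.5 − 34.0)/2 = 6.75 ft; q_6 = 2.06 × 2.02 × 6.75 = 28.09 ft³/s
w_7 = (47.5 − 42.8)/2 = 2.35 ft; q_7 = 1.83 × 0.92 × 2.35 = 3.956 ft³/s
Q = Σ qᵢ = 253.4 ft³/s

253 ft³/s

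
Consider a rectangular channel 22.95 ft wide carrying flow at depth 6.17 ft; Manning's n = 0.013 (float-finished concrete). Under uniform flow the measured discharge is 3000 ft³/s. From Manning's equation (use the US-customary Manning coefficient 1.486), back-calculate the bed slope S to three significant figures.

A = b·y = 22.95 × 6.17 = 141.6 ft²
P = b + 2y = 22.95 + 2×6.17 = 35.29 ft
R = A/P = 141.6/35.29 = 4.013 ft
S = (Q·n / (1.486·A·R^(2/3)))² = (3000×0.013 / (1.486×141.6×2.525))² = 0.005388

0.00539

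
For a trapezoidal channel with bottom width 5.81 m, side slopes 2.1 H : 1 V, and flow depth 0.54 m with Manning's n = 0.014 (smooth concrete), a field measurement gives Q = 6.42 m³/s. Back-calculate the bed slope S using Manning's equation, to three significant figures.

A = (b + z·y)·y = (5.81 + 2.1×0.54)×0.54 = 3.750 m²
P = b + 2y√(1+z²) = 5.81 + 2×0.54×√(1+2.1²) = 8.322 m
R = A/P = 3.750/8.322 = 0.4506 m
S = (Q·n / (1·A·R^(2/3)))² = (6.42×0.014 / (1×3.750×0.5877))² = 0.001663

0.00166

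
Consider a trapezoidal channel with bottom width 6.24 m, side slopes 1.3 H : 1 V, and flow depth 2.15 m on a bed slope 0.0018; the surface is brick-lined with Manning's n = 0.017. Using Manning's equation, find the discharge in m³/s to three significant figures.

A = (b + z·y)·y = (6.24 + 1.3×2.15)×2.15 = 19.43 m²
P = b + 2y√(1+z²) = 6.24 + 2×2.15×√(1+1.3²) = 13.29 m
R = A/P = 19.43/13.29 = 1.461 m
Q = (1/n)·A·R^(2/3)·S^(1/2) = (1/0.017) × 19.43 × 1.461^(2/3) × 0.0018^(1/2) = 62.43 m³/s

62.4 m³/s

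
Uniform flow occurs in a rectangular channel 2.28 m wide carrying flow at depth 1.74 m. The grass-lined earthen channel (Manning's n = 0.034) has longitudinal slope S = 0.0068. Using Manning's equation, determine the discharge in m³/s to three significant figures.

7.50 m³/s

A = b·y = 2.28 × 1.74 = 3.967 m²
P = b + 2y = 2.28 + 2×1.74 = 5.760 m
R = A/P = 3.967/5.760 = 0.6888 m
Q = (1/n)·A·R^(2/3)·S^(1/2) = (1/0.034) × 3.967 × 0.6888^(2/3) × 0.0068^(1/2) = 7.504 m³/s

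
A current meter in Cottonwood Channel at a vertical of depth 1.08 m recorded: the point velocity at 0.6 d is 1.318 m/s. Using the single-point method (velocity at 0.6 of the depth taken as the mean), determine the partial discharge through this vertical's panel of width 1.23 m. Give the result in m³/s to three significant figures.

v̄ = v₀.₆ = 1.318 m/s
q = v̄ × d × w = 1.318 × 1.08 × 1.23 = 1.751 m³/s

1.75 m³/s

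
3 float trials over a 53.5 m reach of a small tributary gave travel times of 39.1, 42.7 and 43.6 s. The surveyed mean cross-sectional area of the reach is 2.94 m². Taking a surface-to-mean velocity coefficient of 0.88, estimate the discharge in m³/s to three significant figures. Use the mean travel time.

3.31 m³/s

t̄ = (39.1 + 42.7 + 43.6) / 3 = 41.8 s
v_surface = L / t̄ = 53.5 / 41.8 = 1.280 m/s
v_mean = 0.88 × 1.280 = 1.126 m/s
Q = A × v_mean = 2.94 × 1.126 = 3.311 m³/s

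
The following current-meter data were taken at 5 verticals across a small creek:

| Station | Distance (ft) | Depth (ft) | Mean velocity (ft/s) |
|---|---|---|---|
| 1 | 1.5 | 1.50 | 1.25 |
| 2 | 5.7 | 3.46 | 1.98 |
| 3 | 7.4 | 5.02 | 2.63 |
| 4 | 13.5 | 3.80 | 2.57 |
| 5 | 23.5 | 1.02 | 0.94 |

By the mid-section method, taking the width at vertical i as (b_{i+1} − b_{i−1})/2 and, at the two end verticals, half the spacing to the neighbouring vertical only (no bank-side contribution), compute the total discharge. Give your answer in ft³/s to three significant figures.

w_1 = (5.7 − 1.5)/2 = 2.1 ft; q_1 = 1.25 × 1.50 × 2.1 = 3.938 ft³/s
w_2 = (7.4 − 1.5)/2 = 2.95 ft; q_2 = 1.98 × 3.46 × 2.95 = 20.21 ft³/s
w_3 = (13.5 − 5.7)/2 = 3.9 ft; q_3 = 2.63 × 5.02 × 3.9 = 51.49 ft³/s
w_4 = (23.5 − 7.4)/2 = 8.05 ft; q_4 = 2.57 × 3.80 × 8.05 = 78.62 ft³/s
w_5 = (23.5 − 13.5)/2 = 5 ft; q_5 = 0.94 × 1.02 × 5 = 4.794 ft³/s
Q = Σ qᵢ = 159.0 ft³/s

159 ft³/s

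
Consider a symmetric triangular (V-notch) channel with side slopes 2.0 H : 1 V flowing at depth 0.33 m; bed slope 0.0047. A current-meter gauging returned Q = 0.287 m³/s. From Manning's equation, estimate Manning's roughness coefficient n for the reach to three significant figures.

A = z·y² = 2.0×0.33² = 0.2178 m²
P = 2y√(1+z²) = 2×0.33×√(1+2.0²) = 1.476 m
R = A/P = 0.2178/1.476 = 0.1476 m
n = (1/Q)·A·R^(2/3)·S^(1/2) = (1/0.287) × 0.2178 × 0.2793 × 0.06856 = 0.01453

0.0145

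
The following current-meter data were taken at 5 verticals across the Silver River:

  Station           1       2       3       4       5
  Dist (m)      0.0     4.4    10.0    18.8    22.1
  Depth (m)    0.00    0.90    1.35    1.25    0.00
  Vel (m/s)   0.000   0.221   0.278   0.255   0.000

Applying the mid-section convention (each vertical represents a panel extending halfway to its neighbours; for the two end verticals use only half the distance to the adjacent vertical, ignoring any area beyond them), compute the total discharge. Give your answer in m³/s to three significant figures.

w_2 = (10.0 − 0.0)/2 = 5 m; q_2 = 0.221 × 0.90 × 5 = 0.9945 m³/s
w_3 = (18.8 − 4.4)/2 = 7.2 m; q_3 = 0.278 × 1.35 × 7.2 = 2.702 m³/s
w_4 = (22.1 − 10.0)/2 = 6.05 m; q_4 = 0.255 × 1.25 × 6.05 = 1.928 m³/s
Stations 1, 5 contribute zero (depth or velocity is 0).
Q = Σ qᵢ = 5.625 m³/s

5.63 m³/s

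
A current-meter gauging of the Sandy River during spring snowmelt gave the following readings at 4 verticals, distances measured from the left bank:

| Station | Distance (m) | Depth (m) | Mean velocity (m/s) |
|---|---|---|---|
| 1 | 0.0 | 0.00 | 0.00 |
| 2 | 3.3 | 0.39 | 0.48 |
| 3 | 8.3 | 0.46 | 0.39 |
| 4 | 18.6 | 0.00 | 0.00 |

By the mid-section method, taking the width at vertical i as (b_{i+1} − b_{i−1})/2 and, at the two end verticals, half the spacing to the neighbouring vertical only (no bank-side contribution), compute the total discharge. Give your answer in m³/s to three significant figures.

2.15 m³/s

w_2 = (8.3 − 0.0)/2 = 4.15 m; q_2 = 0.48 × 0.39 × 4.15 = 0.7769 m³/s
w_3 = (18.6 − 3.3)/2 = 7.65 m; q_3 = 0.39 × 0.46 × 7.65 = 1.372 m³/s
Stations 1, 4 contribute zero (depth or velocity is 0).
Q = Σ qᵢ = 2.149 m³/s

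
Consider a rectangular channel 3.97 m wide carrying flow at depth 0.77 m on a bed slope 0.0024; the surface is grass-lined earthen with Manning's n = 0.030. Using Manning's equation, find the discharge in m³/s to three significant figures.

3.37 m³/s

A = b·y = 3.97 × 0.77 = 3.057 m²
P = b + 2y = 3.97 + 2×0.77 = 5.510 m
R = A/P = 3.057/5.510 = 0.5548 m
Q = (1/n)·A·R^(2/3)·S^(1/2) = (1/0.030) × 3.057 × 0.5548^(2/3) × 0.0024^(1/2) = 3.370 m³/s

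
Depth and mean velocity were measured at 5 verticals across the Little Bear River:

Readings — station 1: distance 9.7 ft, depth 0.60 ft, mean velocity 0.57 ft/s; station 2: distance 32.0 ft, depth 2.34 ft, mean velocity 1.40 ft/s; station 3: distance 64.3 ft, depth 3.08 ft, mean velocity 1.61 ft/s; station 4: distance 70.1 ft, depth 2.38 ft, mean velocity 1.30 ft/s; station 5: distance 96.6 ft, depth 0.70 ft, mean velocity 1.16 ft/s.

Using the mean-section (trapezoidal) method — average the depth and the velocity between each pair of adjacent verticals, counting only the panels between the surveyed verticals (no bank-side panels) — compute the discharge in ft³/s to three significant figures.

Panel 1-2: Δb = 22.3 ft, d̄ = (0.60+2.34)/2 = 1.47, v̄ = (0.57+1.40)/2 = 0.985 → q = 22.3×1.47×0.985 = 32.29 ft³/s
Panel 2-3: Δb = 32.3 ft, d̄ = (2.34+3.08)/2 = 2.71, v̄ = (1.40+1.61)/2 = 1.505 → q = 32.3×2.71×1.505 = 131.7 ft³/s
Panel 3-4: Δb = 5.8 ft, d̄ = (3.08+2.38)/2 = 2.73, v̄ = (1.61+1.30)/2 = 1.455 → q = 5.8×2.73×1.455 = 23.04 ft³/s
Panel 4-5: Δb = 26.5 ft, d̄ = (2.38+0.70)/2 = 1.54, v̄ = (1.30+1.16)/2 = 1.23 → q = 26.5×1.54×1.23 = 50.20 ft³/s
Q = Σ q = 237.3 ft³/s

237 ft³/s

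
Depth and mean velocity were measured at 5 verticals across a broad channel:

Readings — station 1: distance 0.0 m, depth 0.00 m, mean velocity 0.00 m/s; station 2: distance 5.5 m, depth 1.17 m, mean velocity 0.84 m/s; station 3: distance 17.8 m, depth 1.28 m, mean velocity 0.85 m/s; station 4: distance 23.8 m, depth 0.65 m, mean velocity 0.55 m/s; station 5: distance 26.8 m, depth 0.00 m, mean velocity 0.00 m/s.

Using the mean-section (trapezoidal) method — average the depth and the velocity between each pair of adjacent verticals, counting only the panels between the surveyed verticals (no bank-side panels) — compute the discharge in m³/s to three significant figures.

Panel 1-2: Δb = 5.5 m, d̄ = (0.00+1.17)/2 = 0.585, v̄ = (0.00+0.84)/2 = 0.42 → q = 5.5×0.585×0.42 = 1.351 m³/s
Panel 2-3: Δb = 12.3 m, d̄ = (1.17+1.28)/2 = 1.225, v̄ = (0.84+0.85)/2 = 0.845 → q = 12.3×1.225×0.845 = 12.73 m³/s
Panel 3-4: Δb = 6 m, d̄ = (1.28+0.65)/2 = 0.965, v̄ = (0.85+0.55)/2 = 0.7 → q = 6×0.965×0.7 = 4.053 m³/s
Panel 4-5: Δb = 3 m, d̄ = (0.65+0.00)/2 = 0.325, v̄ = (0.55+0.00)/2 = 0.275 → q = 3×0.325×0.275 = 0.2681 m³/s
Q = Σ q = 18.40 m³/s

18.4 m³/s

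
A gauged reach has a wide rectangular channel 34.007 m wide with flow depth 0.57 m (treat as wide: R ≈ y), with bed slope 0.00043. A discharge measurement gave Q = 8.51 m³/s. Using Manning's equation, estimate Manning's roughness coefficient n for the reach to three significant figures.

A = b·y = 34.007 × 0.57 = 19.38 m²
Wide channel: R ≈ y = 0.57 m
n = (1/Q)·A·R^(2/3)·S^(1/2) = (1/8.51) × 19.38 × 0.6875 × 0.02074 = 0.03247

0.0325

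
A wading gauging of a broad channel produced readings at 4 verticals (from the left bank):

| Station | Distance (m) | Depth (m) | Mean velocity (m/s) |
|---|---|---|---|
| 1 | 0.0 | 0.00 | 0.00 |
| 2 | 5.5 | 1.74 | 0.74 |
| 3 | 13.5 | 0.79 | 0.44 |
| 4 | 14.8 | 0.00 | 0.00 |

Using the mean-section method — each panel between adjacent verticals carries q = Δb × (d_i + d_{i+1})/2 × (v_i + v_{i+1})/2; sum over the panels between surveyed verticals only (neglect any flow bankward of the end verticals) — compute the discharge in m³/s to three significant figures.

7.85 m³/s

Panel 1-2: Δb = 5.5 m, d̄ = (0.00+1.74)/2 = 0.87, v̄ = (0.00+0.74)/2 = 0.37 → q = 5.5×0.87×0.37 = 1.770 m³/s
Panel 2-3: Δb = 8 m, d̄ = (1.74+0.79)/2 = 1.265, v̄ = (0.74+0.44)/2 = 0.59 → q = 8×1.265×0.59 = 5.971 m³/s
Panel 3-4: Δb = 1.3 m, d̄ = (0.79+0.00)/2 = 0.395, v̄ = (0.44+0.00)/2 = 0.22 → q = 1.3×0.395×0.22 = 0.1130 m³/s
Q = Σ q = 7.854 m³/s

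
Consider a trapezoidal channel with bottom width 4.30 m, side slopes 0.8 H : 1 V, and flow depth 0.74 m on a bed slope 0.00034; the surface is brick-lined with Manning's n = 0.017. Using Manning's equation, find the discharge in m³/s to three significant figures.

A = (b + z·y)·y = (4.30 + 0.8×0.74)×0.74 = 3.620 m²
P = b + 2y√(1+z²) = 4.30 + 2×0.74×√(1+0.8²) = 6.195 m
R = A/P = 3.620/6.195 = 0.5843 m
Q = (1/n)·A·R^(2/3)·S^(1/2) = (1/0.017) × 3.620 × 0.5843^(2/3) × 0.00034^(1/2) = 2.744 m³/s

2.74 m³/s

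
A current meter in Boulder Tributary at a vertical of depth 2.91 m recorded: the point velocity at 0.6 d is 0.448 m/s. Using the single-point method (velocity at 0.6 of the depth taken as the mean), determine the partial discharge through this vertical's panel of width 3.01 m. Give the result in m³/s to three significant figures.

v̄ = v₀.₆ = 0.448 m/s
q = v̄ × d × w = 0.4480 × 2.91 × 3.01 = 3.924 m³/s

3.92 m³/s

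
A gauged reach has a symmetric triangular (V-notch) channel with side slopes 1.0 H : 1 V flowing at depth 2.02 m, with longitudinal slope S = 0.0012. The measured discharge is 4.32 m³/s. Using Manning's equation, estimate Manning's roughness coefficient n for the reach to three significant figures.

A = z·y² = 1.0×2.02² = 4.080 m²
P = 2y√(1+z²) = 2×2.02×√(1+1.0²) = 5.713 m
R = A/P = 4.080/5.713 = 0.7142 m
n = (1/Q)·A·R^(2/3)·S^(1/2) = (1/4.32) × 4.080 × 0.7990 × 0.03464 = 0.02614

0.0261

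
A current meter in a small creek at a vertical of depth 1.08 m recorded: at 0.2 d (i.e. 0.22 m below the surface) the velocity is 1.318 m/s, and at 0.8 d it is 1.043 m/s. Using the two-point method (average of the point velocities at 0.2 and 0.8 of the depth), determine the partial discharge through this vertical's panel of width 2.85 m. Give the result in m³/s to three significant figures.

3.63 m³/s

v̄ = (1.318 + 1.043) / 2 = 1.181 m/s
q = v̄ × d × w = 1.181 × 1.08 × 2.85 = 3.634 m³/s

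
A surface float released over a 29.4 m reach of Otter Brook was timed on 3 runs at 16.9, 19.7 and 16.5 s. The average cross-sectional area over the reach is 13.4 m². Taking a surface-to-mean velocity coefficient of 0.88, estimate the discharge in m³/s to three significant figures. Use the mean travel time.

t̄ = (16.9 + 19.7 + 16.5) / 3 = 17.7 s
v_surface = L / t̄ = 29.4 / 17.7 = 1.661 m/s
v_mean = 0.88 × 1.661 = 1.462 m/s
Q = A × v_mean = 13.4 × 1.462 = 19.59 m³/s

19.6 m³/s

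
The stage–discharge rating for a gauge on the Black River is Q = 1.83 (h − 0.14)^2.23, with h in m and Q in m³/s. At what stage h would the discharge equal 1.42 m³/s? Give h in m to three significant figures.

h − h₀ = (Q/C)^(1/b) = (1.42/1.83)^(1/2.23) = 0.8925 m
h = 0.14 + 0.8925 = 1.032 m

1.03 m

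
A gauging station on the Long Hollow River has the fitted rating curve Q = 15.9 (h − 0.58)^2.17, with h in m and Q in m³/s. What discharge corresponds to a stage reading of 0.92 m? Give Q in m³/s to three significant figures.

1.53 m³/s

Q = 15.9 × (0.92 − 0.58)^2.17 = 15.9 × 0.34^2.17 = 1.530 m³/s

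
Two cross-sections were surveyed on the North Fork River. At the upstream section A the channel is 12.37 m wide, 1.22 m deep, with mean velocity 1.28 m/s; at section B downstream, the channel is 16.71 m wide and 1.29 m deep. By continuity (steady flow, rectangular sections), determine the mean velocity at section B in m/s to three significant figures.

0.896 m/s

Q = A₁V₁ = (12.37×1.22) × 1.28 = 19.32 m³/s
A₂ = 16.71 × 1.29 = 21.56 m²
V₂ = Q/A₂ = 19.32/21.56 = 0.8961 m/s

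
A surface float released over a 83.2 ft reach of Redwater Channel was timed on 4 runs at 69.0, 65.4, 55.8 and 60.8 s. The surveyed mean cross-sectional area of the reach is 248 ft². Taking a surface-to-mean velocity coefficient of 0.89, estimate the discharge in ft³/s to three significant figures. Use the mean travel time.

t̄ = (69.0 + 65.4 + 55.8 + 60.8) / 4 = 62.75 s
v_surface = L / t̄ = 83.2 / 62.75 = 1.326 ft/s
v_mean = 0.89 × 1.326 = 1.180 ft/s
Q = A × v_mean = 248 × 1.180 = 292.7 ft³/s

293 ft³/s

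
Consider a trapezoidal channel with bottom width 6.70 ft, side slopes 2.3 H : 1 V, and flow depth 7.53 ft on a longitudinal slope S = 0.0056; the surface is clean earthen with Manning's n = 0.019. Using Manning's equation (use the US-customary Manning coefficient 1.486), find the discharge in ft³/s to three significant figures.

2700 ft³/s

A = (b + z·y)·y = (6.70 + 2.3×7.53)×7.53 = 180.9 ft²
P = b + 2y√(1+z²) = 6.70 + 2×7.53×√(1+2.3²) = 44.47 ft
R = A/P = 180.9/44.47 = 4.067 ft
Q = (1.486/n)·A·R^(2/3)·S^(1/2) = (1.486/0.019) × 180.9 × 4.067^(2/3) × 0.0056^(1/2) = 2697 ft³/s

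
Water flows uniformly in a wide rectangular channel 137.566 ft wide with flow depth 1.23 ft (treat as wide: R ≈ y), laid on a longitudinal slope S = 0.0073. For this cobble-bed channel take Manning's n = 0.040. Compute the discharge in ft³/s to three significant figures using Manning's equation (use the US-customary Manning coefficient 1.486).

A = b·y = 137.566 × 1.23 = 169.2 ft²
Wide channel: R ≈ y = 1.23 ft
Q = (1.486/n)·A·R^(2/3)·S^(1/2) = (1.486/0.040) × 169.2 × 1.230^(2/3) × 0.0073^(1/2) = 616.6 ft³/s

617 ft³/s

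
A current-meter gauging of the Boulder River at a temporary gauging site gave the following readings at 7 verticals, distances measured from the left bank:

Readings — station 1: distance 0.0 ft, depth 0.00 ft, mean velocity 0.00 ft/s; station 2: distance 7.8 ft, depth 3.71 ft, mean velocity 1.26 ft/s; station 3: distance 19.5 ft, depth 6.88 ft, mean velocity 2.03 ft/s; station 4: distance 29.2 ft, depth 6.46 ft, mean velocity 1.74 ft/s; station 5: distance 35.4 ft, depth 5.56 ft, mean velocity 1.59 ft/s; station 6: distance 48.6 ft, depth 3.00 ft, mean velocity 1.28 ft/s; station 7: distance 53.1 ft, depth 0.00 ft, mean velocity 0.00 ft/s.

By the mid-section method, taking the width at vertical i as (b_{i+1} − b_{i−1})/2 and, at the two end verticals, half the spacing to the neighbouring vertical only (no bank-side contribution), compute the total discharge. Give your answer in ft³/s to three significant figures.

404 ft³/s

w_2 = (19.5 − 0.0)/2 = 9.75 ft; q_2 = 1.26 × 3.71 × 9.75 = 45.58 ft³/s
w_3 = (29.2 − 7.8)/2 = 10.7 ft; q_3 = 2.03 × 6.88 × 10.7 = 149.4 ft³/s
w_4 = (35.4 − 19.5)/2 = 7.95 ft; q_4 = 1.74 × 6.46 × 7.95 = 89.36 ft³/s
w_5 = (48.6 − 29.2)/2 = 9.7 ft; q_5 = 1.59 × 5.56 × 9.7 = 85.75 ft³/s
w_6 = (53.1 − 35.4)/2 = 8.85 ft; q_6 = 1.28 × 3.00 × 8.85 = 33.98 ft³/s
Stations 1, 7 contribute zero (depth or velocity is 0).
Q = Σ qᵢ = 404.1 ft³/s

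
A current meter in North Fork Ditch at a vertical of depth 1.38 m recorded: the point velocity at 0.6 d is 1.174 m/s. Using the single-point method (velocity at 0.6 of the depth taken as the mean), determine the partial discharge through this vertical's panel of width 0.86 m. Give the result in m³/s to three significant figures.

v̄ = v₀.₆ = 1.174 m/s
q = v̄ × d × w = 1.174 × 1.38 × 0.86 = 1.393 m³/s

1.39 m³/s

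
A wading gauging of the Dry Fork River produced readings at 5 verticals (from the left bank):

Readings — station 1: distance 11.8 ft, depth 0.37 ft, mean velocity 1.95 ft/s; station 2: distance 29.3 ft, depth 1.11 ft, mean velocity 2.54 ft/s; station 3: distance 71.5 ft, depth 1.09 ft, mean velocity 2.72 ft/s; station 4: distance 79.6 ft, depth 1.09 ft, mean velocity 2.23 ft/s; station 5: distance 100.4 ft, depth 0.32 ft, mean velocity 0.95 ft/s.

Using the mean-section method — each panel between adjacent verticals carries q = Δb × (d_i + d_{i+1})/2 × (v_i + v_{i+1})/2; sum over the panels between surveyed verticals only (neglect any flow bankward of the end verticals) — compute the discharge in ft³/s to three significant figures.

Panel 1-2: Δb = 17.5 ft, d̄ = (0.37+1.11)/2 = 0.74, v̄ = (1.95+2.54)/2 = 2.245 → q = 17.5×0.74×2.245 = 29.07 ft³/s
Panel 2-3: Δb = 42.2 ft, d̄ = (1.11+1.09)/2 = 1.1, v̄ = (2.54+2.72)/2 = 2.63 → q = 42.2×1.1×2.63 = 122.1 ft³/s
Panel 3-4: Δb = 8.1 ft, d̄ = (1.09+1.09)/2 = 1.09, v̄ = (2.72+2.23)/2 = 2.475 → q = 8.1×1.09×2.475 = 21.85 ft³/s
Panel 4-5: Δb = 20.8 ft, d̄ = (1.09+0.32)/2 = 0.705, v̄ = (2.23+0.95)/2 = 1.59 → q = 20.8×0.705×1.59 = 23.32 ft³/s
Q = Σ q = 196.3 ft³/s

196 ft³/s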